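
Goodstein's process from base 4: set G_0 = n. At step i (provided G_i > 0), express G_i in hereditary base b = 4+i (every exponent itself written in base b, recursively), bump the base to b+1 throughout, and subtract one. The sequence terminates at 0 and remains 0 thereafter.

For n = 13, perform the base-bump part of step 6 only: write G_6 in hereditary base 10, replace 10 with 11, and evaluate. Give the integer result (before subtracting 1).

23

[0] 13 ≡ 3·4 + 1 (base 4). Lift 5: 16. −1: 15.
[1] 15 ≡ 3·5 (base 5). Lift 6: 18. −1: 17.
[2] 17 ≡ 2·6 + 5 (base 6). Lift 7: 19. −1: 18.
[3] 18 ≡ 2·7 + 4 (base 7). Lift 8: 20. −1: 19.
[4] 19 ≡ 2·8 + 3 (base 8). Lift 9: 21. −1: 20.
[5] 20 ≡ 2·9 + 2 (base 9). Lift 10: 22. −1: 21.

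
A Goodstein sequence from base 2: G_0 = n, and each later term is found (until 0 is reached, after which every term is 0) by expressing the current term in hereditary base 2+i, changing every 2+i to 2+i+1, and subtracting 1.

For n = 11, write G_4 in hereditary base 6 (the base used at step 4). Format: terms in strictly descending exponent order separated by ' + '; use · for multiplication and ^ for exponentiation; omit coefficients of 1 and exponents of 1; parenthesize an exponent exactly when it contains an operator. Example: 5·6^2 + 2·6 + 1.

6^(6 + 1) + 1

G_0=11  [base 2] 2^(2 + 1) + 2 + 1  →[2↦3]→  3^(3 + 1) + 3 + 1 = 85  −1 ⇒ G_1=84
G_1=84  [base 3] 3^(3 + 1) + 3  →[3↦4]→  4^(4 + 1) + 4 = 1028  −1 ⇒ G_2=1027
G_2=1027  [base 4] 4^(4 + 1) + 3  →[4↦5]→  5^(5 + 1) + 3 = 15628  −1 ⇒ G_3=15627
G_3=15627  [base 5] 5^(5 + 1) + 2  →[5↦6]→  6^(6 + 1) + 2 = 279938  −1 ⇒ G_4=279937
G_4=279937  [base 6] 6^(6 + 1) + 1  →[6↦7]→  7^(7 + 1) + 1 = 5764802  −1 ⇒ G_5=5764801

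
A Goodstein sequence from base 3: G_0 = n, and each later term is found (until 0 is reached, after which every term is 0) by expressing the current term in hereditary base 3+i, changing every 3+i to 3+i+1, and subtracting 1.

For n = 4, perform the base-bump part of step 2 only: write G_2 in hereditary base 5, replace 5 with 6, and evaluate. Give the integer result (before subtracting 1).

4

(0) 4|_3 = 3 + 1 ↦ 4 + 1|_4 = 5 ⇒ 4
(1) 4|_4 = 4 ↦ 5|_5 = 5 ⇒ 4
(2) 4|_5 = 4 ↦ 4|_6 = 4 ⇒ 3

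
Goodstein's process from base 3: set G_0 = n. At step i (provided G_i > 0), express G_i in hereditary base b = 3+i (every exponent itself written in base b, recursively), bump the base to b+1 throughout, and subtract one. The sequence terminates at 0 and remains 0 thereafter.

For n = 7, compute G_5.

G_0=7  [base 3] 2·3 + 1  →[3↦4]→  2·4 + 1 = 9  −1 ⇒ G_1=8
G_1=8  [base 4] 2·4  →[4↦5]→  2·5 = 10  −1 ⇒ G_2=9
G_2=9  [base 5] 5 + 4  →[5↦6]→  6 + 4 = 10  −1 ⇒ G_3=9
G_3=9  [base 6] 6 + 3  →[6↦7]→  7 + 3 = 10  −1 ⇒ G_4=9
G_4=9  [base 7] 7 + 2  →[7↦8]→  8 + 2 = 10  −1 ⇒ G_5=9
G_5=9  [base 8] 8 + 1  →[8↦9]→  9 + 1 = 10  −1 ⇒ G_6=9

9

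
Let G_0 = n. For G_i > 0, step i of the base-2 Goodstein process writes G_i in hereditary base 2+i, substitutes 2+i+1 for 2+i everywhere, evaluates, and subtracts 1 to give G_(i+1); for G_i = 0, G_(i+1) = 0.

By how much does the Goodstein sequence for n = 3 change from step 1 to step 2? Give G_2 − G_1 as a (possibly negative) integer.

0

i=0: 3 = 2 + 1 (b=2); 2→3: 3 + 1 = 4; 4−1 = 3
i=1: 3 = 3 (b=3); 3→4: 4 = 4; 4−1 = 3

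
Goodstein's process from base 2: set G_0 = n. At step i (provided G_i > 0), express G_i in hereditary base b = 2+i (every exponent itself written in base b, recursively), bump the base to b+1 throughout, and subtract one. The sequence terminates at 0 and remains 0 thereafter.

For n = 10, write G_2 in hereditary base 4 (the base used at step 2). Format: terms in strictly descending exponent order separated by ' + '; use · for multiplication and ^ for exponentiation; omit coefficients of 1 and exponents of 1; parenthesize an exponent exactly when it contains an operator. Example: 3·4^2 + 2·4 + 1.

10 —HB2→ 2^(2 + 1) + 2 —bump→ 3^(3 + 1) + 3 = 84 —(−1)→ 83
83 —HB3→ 3^(3 + 1) + 2 —bump→ 4^(4 + 1) + 2 = 1026 —(−1)→ 1025

4^(4 + 1) + 1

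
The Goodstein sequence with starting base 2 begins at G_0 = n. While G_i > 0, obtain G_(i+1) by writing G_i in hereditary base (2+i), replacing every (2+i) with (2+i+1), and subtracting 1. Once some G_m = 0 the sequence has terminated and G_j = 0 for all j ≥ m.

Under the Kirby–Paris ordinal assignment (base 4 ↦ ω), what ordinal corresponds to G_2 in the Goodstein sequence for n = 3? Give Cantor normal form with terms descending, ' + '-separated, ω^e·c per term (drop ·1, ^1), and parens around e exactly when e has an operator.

3

(0) 3|_2 = 2 + 1 ↦ 3 + 1|_3 = 4 ⇒ 3
(1) 3|_3 = 3 ↦ 4|_4 = 4 ⇒ 3
(2) 3|_4 = 3 ↦ 3|_5 = 3 ⇒ 2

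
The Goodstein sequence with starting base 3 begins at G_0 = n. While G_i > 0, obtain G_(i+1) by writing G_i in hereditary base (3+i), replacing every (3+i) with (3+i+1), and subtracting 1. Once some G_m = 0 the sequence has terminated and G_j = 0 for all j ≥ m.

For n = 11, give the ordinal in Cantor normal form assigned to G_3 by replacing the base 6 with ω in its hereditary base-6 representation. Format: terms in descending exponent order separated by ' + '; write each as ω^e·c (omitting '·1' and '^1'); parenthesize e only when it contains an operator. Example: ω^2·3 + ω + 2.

ω·5 + 5

base 3: 11 = 3^2 + 2; at 4: 4^2 + 2 = 18; next = 17
base 4: 17 = 4^2 + 1; at 5: 5^2 + 1 = 26; next = 25
base 5: 25 = 5^2; at 6: 6^2 = 36; next = 35
base 6: 35 = 5·6 + 5; at 7: 5·7 + 5 = 40; next = 39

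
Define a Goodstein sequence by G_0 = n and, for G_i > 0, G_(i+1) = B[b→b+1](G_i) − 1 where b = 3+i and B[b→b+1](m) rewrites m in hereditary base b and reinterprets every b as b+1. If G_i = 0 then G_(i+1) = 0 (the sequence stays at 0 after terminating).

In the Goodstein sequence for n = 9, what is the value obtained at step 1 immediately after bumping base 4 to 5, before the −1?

18

step 0: 9 = 3^2; sub 4 for 3: 4^2; = 16; G_1 = 16−1 = 15
step 1: 15 = 3·4 + 3; sub 5 for 4: 3·5 + 3; = 18; G_2 = 18−1 = 17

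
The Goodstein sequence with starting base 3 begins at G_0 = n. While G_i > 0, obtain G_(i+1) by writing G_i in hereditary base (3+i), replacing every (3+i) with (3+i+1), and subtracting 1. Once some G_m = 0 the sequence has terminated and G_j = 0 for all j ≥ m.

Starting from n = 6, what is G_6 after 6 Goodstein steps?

6

base 3: 6 = 2·3; at 4: 2·4 = 8; next = 7
base 4: 7 = 4 + 3; at 5: 5 + 3 = 8; next = 7
base 5: 7 = 5 + 2; at 6: 6 + 2 = 8; next = 7
base 6: 7 = 6 + 1; at 7: 7 + 1 = 8; next = 7
base 7: 7 = 7; at 8: 8 = 8; next = 7
base 8: 7 = 7; at 9: 7 = 7; next = 6
base 9: 6 = 6; at 10: 6 = 6; next = 5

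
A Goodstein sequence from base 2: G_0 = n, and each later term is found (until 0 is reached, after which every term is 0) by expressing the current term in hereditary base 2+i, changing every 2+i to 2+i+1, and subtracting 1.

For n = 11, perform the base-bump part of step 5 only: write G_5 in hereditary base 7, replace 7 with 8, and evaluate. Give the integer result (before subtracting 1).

(0) 11|_2 = 2^(2 + 1) + 2 + 1 ↦ 3^(3 + 1) + 3 + 1|_3 = 85 ⇒ 84
(1) 84|_3 = 3^(3 + 1) + 3 ↦ 4^(4 + 1) + 4|_4 = 1028 ⇒ 1027
(2) 1027|_4 = 4^(4 + 1) + 3 ↦ 5^(5 + 1) + 3|_5 = 15628 ⇒ 15627
(3) 15627|_5 = 5^(5 + 1) + 2 ↦ 6^(6 + 1) + 2|_6 = 279938 ⇒ 279937
(4) 279937|_6 = 6^(6 + 1) + 1 ↦ 7^(7 + 1) + 1|_7 = 5764802 ⇒ 5764801

134217728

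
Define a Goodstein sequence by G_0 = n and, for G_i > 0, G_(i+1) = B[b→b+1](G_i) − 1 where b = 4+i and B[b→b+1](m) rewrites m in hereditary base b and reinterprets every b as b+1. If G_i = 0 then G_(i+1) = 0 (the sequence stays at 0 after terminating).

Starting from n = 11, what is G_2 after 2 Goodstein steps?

(0) 11|_4 = 2·4 + 3 ↦ 2·5 + 3|_5 = 13 ⇒ 12
(1) 12|_5 = 2·5 + 2 ↦ 2·6 + 2|_6 = 14 ⇒ 13
(2) 13|_6 = 2·6 + 1 ↦ 2·7 + 1|_7 = 15 ⇒ 14

13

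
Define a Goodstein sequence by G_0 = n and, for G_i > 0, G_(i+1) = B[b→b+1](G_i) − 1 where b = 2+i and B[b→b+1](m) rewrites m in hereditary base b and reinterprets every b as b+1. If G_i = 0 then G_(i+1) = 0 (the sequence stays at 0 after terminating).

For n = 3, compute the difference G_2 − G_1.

(0) 3|_2 = 2 + 1 ↦ 3 + 1|_3 = 4 ⇒ 3
(1) 3|_3 = 3 ↦ 4|_4 = 4 ⇒ 3

0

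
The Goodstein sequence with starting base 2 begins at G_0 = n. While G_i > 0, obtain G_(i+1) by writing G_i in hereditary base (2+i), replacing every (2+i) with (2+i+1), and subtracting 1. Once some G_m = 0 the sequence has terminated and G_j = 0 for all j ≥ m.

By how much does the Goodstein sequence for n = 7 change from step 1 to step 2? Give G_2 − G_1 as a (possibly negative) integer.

229

7 —HB2→ 2^2 + 2 + 1 —bump→ 3^3 + 3 + 1 = 31 —(−1)→ 30
30 —HB3→ 3^3 + 3 —bump→ 4^4 + 4 = 260 —(−1)→ 259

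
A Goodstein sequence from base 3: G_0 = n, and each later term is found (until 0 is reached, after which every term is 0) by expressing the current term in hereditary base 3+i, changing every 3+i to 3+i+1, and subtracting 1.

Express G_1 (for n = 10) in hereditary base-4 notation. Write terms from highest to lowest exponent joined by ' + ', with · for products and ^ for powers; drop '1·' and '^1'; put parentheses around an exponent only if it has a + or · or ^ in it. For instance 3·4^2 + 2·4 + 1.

G_0 = 10. HB_3(10) = 3^2 + 1. Bump = 17. G_1 = 16.
G_1 = 16. HB_4(16) = 4^2. Bump = 25. G_2 = 24.

4^2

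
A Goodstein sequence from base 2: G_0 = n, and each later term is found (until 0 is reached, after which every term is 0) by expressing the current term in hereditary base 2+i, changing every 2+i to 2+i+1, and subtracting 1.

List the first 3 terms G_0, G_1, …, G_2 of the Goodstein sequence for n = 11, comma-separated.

11, 84, 1027

step 0: 11 = 2^(2 + 1) + 2 + 1; sub 3 for 2: 3^(3 + 1) + 3 + 1; = 85; G_1 = 85−1 = 84
step 1: 84 = 3^(3 + 1) + 3; sub 4 for 3: 4^(4 + 1) + 4; = 1028; G_2 = 1028−1 = 1027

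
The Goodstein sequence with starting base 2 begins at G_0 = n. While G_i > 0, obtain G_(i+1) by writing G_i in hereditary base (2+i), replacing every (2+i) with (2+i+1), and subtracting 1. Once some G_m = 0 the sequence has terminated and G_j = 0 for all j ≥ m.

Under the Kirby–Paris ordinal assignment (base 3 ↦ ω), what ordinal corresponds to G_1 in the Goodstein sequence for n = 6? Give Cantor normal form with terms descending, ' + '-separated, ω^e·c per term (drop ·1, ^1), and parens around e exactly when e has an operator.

6 —HB2→ 2^2 + 2 —bump→ 3^3 + 3 = 30 —(−1)→ 29
29 —HB3→ 3^3 + 2 —bump→ 4^4 + 2 = 258 —(−1)→ 257

ω^ω + 2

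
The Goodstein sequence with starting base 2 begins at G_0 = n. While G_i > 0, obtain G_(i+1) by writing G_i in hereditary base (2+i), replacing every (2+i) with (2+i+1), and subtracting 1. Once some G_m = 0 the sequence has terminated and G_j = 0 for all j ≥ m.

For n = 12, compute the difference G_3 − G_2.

14620

i=0: 12 = 2^(2 + 1) + 2^2 (b=2); 2→3: 3^(3 + 1) + 3^3 = 108; 108−1 = 107
i=1: 107 = 3^(3 + 1) + 2·3^2 + 2·3 + 2 (b=3); 3→4: 4^(4 + 1) + 2·4^2 + 2·4 + 2 = 1066; 1066−1 = 1065
i=2: 1065 = 4^(4 + 1) + 2·4^2 + 2·4 + 1 (b=4); 4→5: 5^(5 + 1) + 2·5^2 + 2·5 + 1 = 15686; 15686−1 = 15685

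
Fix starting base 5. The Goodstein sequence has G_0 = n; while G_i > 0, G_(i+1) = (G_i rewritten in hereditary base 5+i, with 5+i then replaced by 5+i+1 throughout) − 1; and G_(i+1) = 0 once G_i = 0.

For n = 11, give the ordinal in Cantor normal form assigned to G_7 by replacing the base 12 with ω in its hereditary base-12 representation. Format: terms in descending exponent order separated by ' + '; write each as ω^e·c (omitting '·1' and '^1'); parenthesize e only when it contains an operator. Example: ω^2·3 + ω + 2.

ω + 1

step 0: 11 = 2·5 + 1; sub 6 for 5: 2·6 + 1; = 13; G_1 = 13−1 = 12
step 1: 12 = 2·6; sub 7 for 6: 2·7; = 14; G_2 = 14−1 = 13
step 2: 13 = 7 + 6; sub 8 for 7: 8 + 6; = 14; G_3 = 14−1 = 13
step 3: 13 = 8 + 5; sub 9 for 8: 9 + 5; = 14; G_4 = 14−1 = 13
step 4: 13 = 9 + 4; sub 10 for 9: 10 + 4; = 14; G_5 = 14−1 = 13
step 5: 13 = 10 + 3; sub 11 for 10: 11 + 3; = 14; G_6 = 14−1 = 13
step 6: 13 = 11 + 2; sub 12 for 11: 12 + 2; = 14; G_7 = 14−1 = 13
step 7: 13 = 12 + 1; sub 13 for 12: 13 + 1; = 14; G_8 = 14−1 = 13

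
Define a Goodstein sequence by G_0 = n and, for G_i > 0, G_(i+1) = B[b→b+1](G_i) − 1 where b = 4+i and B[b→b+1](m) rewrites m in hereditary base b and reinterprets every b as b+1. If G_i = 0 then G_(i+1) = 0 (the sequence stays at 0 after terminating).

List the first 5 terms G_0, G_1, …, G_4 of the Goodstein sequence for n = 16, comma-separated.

16, 24, 27, 30, 33

i=0: 16 = 4^2 (b=4); 4→5: 5^2 = 25; 25−1 = 24
i=1: 24 = 4·5 + 4 (b=5); 5→6: 4·6 + 4 = 28; 28−1 = 27
i=2: 27 = 4·6 + 3 (b=6); 6→7: 4·7 + 3 = 31; 31−1 = 30
i=3: 30 = 4·7 + 2 (b=7); 7→8: 4·8 + 2 = 34; 34−1 = 33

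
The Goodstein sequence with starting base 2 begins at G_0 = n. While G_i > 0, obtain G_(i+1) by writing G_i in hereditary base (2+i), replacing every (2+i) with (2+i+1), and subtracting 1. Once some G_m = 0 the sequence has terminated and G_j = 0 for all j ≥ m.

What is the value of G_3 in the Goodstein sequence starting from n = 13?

13 —HB2→ 2^(2 + 1) + 2^2 + 1 —bump→ 3^(3 + 1) + 3^3 + 1 = 109 —(−1)→ 108
108 —HB3→ 3^(3 + 1) + 3^3 —bump→ 4^(4 + 1) + 4^4 = 1280 —(−1)→ 1279
1279 —HB4→ 4^(4 + 1) + 3·4^3 + 3·4^2 + 3·4 + 3 —bump→ 5^(5 + 1) + 3·5^3 + 3·5^2 + 3·5 + 3 = 16093 —(−1)→ 16092
16092 —HB5→ 5^(5 + 1) + 3·5^3 + 3·5^2 + 3·5 + 2 —bump→ 6^(6 + 1) + 3·6^3 + 3·6^2 + 3·6 + 2 = 280712 —(−1)→ 280711

16092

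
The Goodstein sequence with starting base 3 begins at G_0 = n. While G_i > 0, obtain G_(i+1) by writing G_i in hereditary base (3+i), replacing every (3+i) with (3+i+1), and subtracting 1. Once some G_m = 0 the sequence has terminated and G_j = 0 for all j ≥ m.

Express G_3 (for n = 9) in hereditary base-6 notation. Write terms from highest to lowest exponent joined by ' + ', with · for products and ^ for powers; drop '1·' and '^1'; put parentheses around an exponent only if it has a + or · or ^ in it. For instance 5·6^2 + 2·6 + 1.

3·6 + 1

step 0: 9 = 3^2; sub 4 for 3: 4^2; = 16; G_1 = 16−1 = 15
step 1: 15 = 3·4 + 3; sub 5 for 4: 3·5 + 3; = 18; G_2 = 18−1 = 17
step 2: 17 = 3·5 + 2; sub 6 for 5: 3·6 + 2; = 20; G_3 = 20−1 = 19
step 3: 19 = 3·6 + 1; sub 7 for 6: 3·7 + 1; = 22; G_4 = 22−1 = 21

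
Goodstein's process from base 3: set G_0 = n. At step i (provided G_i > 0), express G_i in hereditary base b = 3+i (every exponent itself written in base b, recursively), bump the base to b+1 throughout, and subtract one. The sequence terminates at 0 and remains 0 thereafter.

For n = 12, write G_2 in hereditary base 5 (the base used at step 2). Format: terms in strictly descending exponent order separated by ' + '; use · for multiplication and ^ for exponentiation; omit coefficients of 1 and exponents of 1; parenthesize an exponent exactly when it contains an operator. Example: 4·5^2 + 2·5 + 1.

5^2 + 2

[0] 12 ≡ 3^2 + 3 (base 3). Lift 4: 20. −1: 19.
[1] 19 ≡ 4^2 + 3 (base 4). Lift 5: 28. −1: 27.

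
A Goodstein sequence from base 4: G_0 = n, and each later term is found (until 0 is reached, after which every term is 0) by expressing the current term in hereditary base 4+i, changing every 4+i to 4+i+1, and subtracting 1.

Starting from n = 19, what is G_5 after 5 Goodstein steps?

i=0: 19 = 4^2 + 3 (b=4); 4→5: 5^2 + 3 = 28; 28−1 = 27
i=1: 27 = 5^2 + 2 (b=5); 5→6: 6^2 + 2 = 38; 38−1 = 37
i=2: 37 = 6^2 + 1 (b=6); 6→7: 7^2 + 1 = 50; 50−1 = 49
i=3: 49 = 7^2 (b=7); 7→8: 8^2 = 64; 64−1 = 63
i=4: 63 = 7·8 + 7 (b=8); 8→9: 7·9 + 7 = 70; 70−1 = 69
i=5: 69 = 7·9 + 6 (b=9); 9→10: 7·10 + 6 = 76; 76−1 = 75

69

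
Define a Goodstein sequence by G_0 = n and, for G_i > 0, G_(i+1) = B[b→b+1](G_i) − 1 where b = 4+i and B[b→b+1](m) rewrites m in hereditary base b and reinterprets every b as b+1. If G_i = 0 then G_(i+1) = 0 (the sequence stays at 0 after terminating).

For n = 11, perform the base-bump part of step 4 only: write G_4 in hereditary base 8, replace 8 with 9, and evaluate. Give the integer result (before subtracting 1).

16

[0] 11 ≡ 2·4 + 3 (base 4). Lift 5: 13. −1: 12.
[1] 12 ≡ 2·5 + 2 (base 5). Lift 6: 14. −1: 13.
[2] 13 ≡ 2·6 + 1 (base 6). Lift 7: 15. −1: 14.
[3] 14 ≡ 2·7 (base 7). Lift 8: 16. −1: 15.
[4] 15 ≡ 8 + 7 (base 8). Lift 9: 16. −1: 15.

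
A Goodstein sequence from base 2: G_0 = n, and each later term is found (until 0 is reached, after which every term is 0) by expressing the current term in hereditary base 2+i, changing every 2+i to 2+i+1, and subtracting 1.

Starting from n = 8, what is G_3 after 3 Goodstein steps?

[0] 8 ≡ 2^(2 + 1) (base 2). Lift 3: 81. −1: 80.
[1] 80 ≡ 2·3^3 + 2·3^2 + 2·3 + 2 (base 3). Lift 4: 554. −1: 553.
[2] 553 ≡ 2·4^4 + 2·4^2 + 2·4 + 1 (base 4). Lift 5: 6311. −1: 6310.
[3] 6310 ≡ 2·5^5 + 2·5^2 + 2·5 (base 5). Lift 6: 93396. −1: 93395.

6310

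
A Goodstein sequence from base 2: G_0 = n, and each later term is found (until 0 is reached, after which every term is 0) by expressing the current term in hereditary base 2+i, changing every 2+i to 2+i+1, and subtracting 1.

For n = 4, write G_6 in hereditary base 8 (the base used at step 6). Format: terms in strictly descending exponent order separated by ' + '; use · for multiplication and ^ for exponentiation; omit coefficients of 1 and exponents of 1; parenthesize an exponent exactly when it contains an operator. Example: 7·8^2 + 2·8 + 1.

2·8^2 + 8 + 3

base 2: 4 = 2^2; at 3: 3^3 = 27; next = 26
base 3: 26 = 2·3^2 + 2·3 + 2; at 4: 2·4^2 + 2·4 + 2 = 42; next = 41
base 4: 41 = 2·4^2 + 2·4 + 1; at 5: 2·5^2 + 2·5 + 1 = 61; next = 60
base 5: 60 = 2·5^2 + 2·5; at 6: 2·6^2 + 2·6 = 84; next = 83
base 6: 83 = 2·6^2 + 6 + 5; at 7: 2·7^2 + 7 + 5 = 110; next = 109
base 7: 109 = 2·7^2 + 7 + 4; at 8: 2·8^2 + 8 + 4 = 140; next = 139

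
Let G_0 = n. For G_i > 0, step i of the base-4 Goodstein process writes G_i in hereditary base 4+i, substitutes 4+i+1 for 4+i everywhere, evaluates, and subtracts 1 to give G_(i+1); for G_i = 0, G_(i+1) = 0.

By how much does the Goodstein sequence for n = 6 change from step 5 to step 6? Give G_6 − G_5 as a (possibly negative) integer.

-1

[0] 6 ≡ 4 + 2 (base 4). Lift 5: 7. −1: 6.
[1] 6 ≡ 5 + 1 (base 5). Lift 6: 7. −1: 6.
[2] 6 ≡ 6 (base 6). Lift 7: 7. −1: 6.
[3] 6 ≡ 6 (base 7). Lift 8: 6. −1: 5.
[4] 5 ≡ 5 (base 8). Lift 9: 5. −1: 4.
[5] 4 ≡ 4 (base 9). Lift 10: 4. −1: 3.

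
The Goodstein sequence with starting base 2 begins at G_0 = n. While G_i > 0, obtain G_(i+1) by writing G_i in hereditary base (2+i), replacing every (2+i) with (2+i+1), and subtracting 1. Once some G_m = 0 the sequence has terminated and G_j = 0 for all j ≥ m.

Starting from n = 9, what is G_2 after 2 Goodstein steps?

1023

step 0: 9 = 2^(2 + 1) + 1; sub 3 for 2: 3^(3 + 1) + 1; = 82; G_1 = 82−1 = 81
step 1: 81 = 3^(3 + 1); sub 4 for 3: 4^(4 + 1); = 1024; G_2 = 1024−1 = 1023
step 2: 1023 = 3·4^4 + 3·4^3 + 3·4^2 + 3·4 + 3; sub 5 for 4: 3·5^5 + 3·5^3 + 3·5^2 + 3·5 + 3; = 9843; G_3 = 9843−1 = 9842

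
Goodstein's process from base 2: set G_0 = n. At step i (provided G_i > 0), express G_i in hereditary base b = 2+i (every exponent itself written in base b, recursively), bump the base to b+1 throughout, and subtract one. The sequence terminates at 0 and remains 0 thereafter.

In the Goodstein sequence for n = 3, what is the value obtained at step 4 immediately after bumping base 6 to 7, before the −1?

(0) 3|_2 = 2 + 1 ↦ 3 + 1|_3 = 4 ⇒ 3
(1) 3|_3 = 3 ↦ 4|_4 = 4 ⇒ 3
(2) 3|_4 = 3 ↦ 3|_5 = 3 ⇒ 2
(3) 2|_5 = 2 ↦ 2|_6 = 2 ⇒ 1
(4) 1|_6 = 1 ↦ 1|_7 = 1 ⇒ 0

1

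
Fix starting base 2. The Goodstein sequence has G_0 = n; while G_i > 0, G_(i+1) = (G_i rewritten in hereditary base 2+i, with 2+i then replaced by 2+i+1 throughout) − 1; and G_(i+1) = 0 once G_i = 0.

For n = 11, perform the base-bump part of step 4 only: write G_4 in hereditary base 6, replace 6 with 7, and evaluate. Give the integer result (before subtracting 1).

(0) 11|_2 = 2^(2 + 1) + 2 + 1 ↦ 3^(3 + 1) + 3 + 1|_3 = 85 ⇒ 84
(1) 84|_3 = 3^(3 + 1) + 3 ↦ 4^(4 + 1) + 4|_4 = 1028 ⇒ 1027
(2) 1027|_4 = 4^(4 + 1) + 3 ↦ 5^(5 + 1) + 3|_5 = 15628 ⇒ 15627
(3) 15627|_5 = 5^(5 + 1) + 2 ↦ 6^(6 + 1) + 2|_6 = 279938 ⇒ 279937

5764802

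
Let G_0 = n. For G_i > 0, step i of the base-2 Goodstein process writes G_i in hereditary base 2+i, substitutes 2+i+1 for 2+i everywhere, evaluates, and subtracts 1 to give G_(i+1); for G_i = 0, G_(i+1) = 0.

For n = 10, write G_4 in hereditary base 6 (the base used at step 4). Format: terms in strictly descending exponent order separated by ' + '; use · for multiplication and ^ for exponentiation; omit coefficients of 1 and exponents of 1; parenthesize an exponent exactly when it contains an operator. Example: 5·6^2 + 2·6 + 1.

5·6^6 + 5·6^5 + 5·6^4 + 5·6^3 + 5·6^2 + 5·6 + 5

base 2: 10 = 2^(2 + 1) + 2; at 3: 3^(3 + 1) + 3 = 84; next = 83
base 3: 83 = 3^(3 + 1) + 2; at 4: 4^(4 + 1) + 2 = 1026; next = 1025
base 4: 1025 = 4^(4 + 1) + 1; at 5: 5^(5 + 1) + 1 = 15626; next = 15625
base 5: 15625 = 5^(5 + 1); at 6: 6^(6 + 1) = 279936; next = 279935
base 6: 279935 = 5·6^6 + 5·6^5 + 5·6^4 + 5·6^3 + 5·6^2 + 5·6 + 5; at 7: 5·7^7 + 5·7^5 + 5·7^4 + 5·7^3 + 5·7^2 + 5·7 + 5 = 4215755; next = 4215754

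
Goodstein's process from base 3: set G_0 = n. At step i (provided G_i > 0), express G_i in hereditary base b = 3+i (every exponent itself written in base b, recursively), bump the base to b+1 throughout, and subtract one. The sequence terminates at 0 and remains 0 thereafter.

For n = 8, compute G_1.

9

8 —HB3→ 2·3 + 2 —bump→ 2·4 + 2 = 10 —(−1)→ 9
9 —HB4→ 2·4 + 1 —bump→ 2·5 + 1 = 11 —(−1)→ 10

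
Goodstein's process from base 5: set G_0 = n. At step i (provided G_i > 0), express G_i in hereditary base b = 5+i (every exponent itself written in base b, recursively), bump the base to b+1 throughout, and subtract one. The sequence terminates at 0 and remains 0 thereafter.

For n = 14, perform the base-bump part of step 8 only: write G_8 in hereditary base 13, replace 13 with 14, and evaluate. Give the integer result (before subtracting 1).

G_0 = 14. HB_5(14) = 2·5 + 4. Bump = 16. G_1 = 15.
G_1 = 15. HB_6(15) = 2·6 + 3. Bump = 17. G_2 = 16.
G_2 = 16. HB_7(16) = 2·7 + 2. Bump = 18. G_3 = 17.
G_3 = 17. HB_8(17) = 2·8 + 1. Bump = 19. G_4 = 18.
G_4 = 18. HB_9(18) = 2·9. Bump = 20. G_5 = 19.
G_5 = 19. HB_10(19) = 10 + 9. Bump = 20. G_6 = 19.
G_6 = 19. HB_11(19) = 11 + 8. Bump = 20. G_7 = 19.
G_7 = 19. HB_12(19) = 12 + 7. Bump = 20. G_8 = 19.

20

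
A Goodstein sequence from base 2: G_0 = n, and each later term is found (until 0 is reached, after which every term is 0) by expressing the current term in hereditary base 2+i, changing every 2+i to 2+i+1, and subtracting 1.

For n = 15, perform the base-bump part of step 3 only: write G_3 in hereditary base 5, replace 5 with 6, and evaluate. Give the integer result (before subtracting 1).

326594

step 0: 15 = 2^(2 + 1) + 2^2 + 2 + 1; sub 3 for 2: 3^(3 + 1) + 3^3 + 3 + 1; = 112; G_1 = 112−1 = 111
step 1: 111 = 3^(3 + 1) + 3^3 + 3; sub 4 for 3: 4^(4 + 1) + 4^4 + 4; = 1284; G_2 = 1284−1 = 1283
step 2: 1283 = 4^(4 + 1) + 4^4 + 3; sub 5 for 4: 5^(5 + 1) + 5^5 + 3; = 18753; G_3 = 18753−1 = 18752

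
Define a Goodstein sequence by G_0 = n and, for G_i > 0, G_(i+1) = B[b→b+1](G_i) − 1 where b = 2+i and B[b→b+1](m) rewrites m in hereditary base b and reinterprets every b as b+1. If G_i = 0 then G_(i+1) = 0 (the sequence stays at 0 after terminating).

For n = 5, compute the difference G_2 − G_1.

G_0 = 5. HB_2(5) = 2^2 + 1. Bump = 28. G_1 = 27.
G_1 = 27. HB_3(27) = 3^3. Bump = 256. G_2 = 255.

228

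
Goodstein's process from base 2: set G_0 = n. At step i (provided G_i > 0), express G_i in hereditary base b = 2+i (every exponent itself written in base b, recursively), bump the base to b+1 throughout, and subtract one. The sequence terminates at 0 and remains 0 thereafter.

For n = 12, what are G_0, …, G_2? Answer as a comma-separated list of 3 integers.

12, 107, 1065

G_0 = 12. HB_2(12) = 2^(2 + 1) + 2^2. Bump = 108. G_1 = 107.
G_1 = 107. HB_3(107) = 3^(3 + 1) + 2·3^2 + 2·3 + 2. Bump = 1066. G_2 = 1065.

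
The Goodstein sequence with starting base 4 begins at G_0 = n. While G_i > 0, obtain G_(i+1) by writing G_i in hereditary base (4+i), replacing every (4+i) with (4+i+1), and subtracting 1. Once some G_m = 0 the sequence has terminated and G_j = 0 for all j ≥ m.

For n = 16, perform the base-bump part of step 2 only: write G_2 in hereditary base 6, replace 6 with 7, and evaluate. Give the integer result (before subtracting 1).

31

step 0: 16 = 4^2; sub 5 for 4: 5^2; = 25; G_1 = 25−1 = 24
step 1: 24 = 4·5 + 4; sub 6 for 5: 4·6 + 4; = 28; G_2 = 28−1 = 27
step 2: 27 = 4·6 + 3; sub 7 for 6: 4·7 + 3; = 31; G_3 = 31−1 = 30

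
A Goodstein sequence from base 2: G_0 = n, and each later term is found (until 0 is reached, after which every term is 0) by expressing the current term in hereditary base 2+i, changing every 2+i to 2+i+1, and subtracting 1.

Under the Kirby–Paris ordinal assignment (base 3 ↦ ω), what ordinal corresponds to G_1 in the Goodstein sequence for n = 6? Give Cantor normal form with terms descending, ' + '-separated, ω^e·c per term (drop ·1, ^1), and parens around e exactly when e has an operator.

step 0: 6 = 2^2 + 2; sub 3 for 2: 3^3 + 3; = 30; G_1 = 30−1 = 29
step 1: 29 = 3^3 + 2; sub 4 for 3: 4^4 + 2; = 258; G_2 = 258−1 = 257

ω^ω + 2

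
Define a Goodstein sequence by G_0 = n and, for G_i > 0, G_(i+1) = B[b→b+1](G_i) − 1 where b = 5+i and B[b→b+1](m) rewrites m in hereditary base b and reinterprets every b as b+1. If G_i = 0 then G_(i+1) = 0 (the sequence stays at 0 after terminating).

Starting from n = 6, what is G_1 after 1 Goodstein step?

6 —HB5→ 5 + 1 —bump→ 6 + 1 = 7 —(−1)→ 6
6 —HB6→ 6 —bump→ 7 = 7 —(−1)→ 6

6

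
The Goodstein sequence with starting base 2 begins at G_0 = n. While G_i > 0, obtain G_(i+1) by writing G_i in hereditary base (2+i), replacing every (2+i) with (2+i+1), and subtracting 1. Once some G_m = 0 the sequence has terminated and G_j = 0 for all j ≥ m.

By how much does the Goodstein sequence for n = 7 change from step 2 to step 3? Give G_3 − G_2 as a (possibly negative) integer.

[0] 7 ≡ 2^2 + 2 + 1 (base 2). Lift 3: 31. −1: 30.
[1] 30 ≡ 3^3 + 3 (base 3). Lift 4: 260. −1: 259.
[2] 259 ≡ 4^4 + 3 (base 4). Lift 5: 3128. −1: 3127.

2868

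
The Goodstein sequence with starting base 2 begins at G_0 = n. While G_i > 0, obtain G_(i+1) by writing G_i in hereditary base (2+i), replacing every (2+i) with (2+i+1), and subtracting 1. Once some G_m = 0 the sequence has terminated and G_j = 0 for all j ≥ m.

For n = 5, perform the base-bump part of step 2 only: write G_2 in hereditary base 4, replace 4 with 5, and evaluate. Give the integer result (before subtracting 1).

468

G_0=5  [base 2] 2^2 + 1  →[2↦3]→  3^3 + 1 = 28  −1 ⇒ G_1=27
G_1=27  [base 3] 3^3  →[3↦4]→  4^4 = 256  −1 ⇒ G_2=255
G_2=255  [base 4] 3·4^3 + 3·4^2 + 3·4 + 3  →[4↦5]→  3·5^3 + 3·5^2 + 3·5 + 3 = 468  −1 ⇒ G_3=467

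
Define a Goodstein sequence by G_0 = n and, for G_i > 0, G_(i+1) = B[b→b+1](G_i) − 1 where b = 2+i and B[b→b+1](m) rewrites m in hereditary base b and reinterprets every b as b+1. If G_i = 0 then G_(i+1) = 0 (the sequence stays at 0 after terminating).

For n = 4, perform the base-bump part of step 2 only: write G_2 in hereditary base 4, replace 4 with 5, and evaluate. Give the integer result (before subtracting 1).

61

G_0 = 4. HB_2(4) = 2^2. Bump = 27. G_1 = 26.
G_1 = 26. HB_3(26) = 2·3^2 + 2·3 + 2. Bump = 42. G_2 = 41.
G_2 = 41. HB_4(41) = 2·4^2 + 2·4 + 1. Bump = 61. G_3 = 60.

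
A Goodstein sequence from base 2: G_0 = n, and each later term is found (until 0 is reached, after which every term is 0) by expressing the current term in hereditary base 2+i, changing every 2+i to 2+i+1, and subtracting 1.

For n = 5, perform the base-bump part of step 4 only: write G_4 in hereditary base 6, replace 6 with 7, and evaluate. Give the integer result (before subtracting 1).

1198

(0) 5|_2 = 2^2 + 1 ↦ 3^3 + 1|_3 = 28 ⇒ 27
(1) 27|_3 = 3^3 ↦ 4^4|_4 = 256 ⇒ 255
(2) 255|_4 = 3·4^3 + 3·4^2 + 3·4 + 3 ↦ 3·5^3 + 3·5^2 + 3·5 + 3|_5 = 468 ⇒ 467
(3) 467|_5 = 3·5^3 + 3·5^2 + 3·5 + 2 ↦ 3·6^3 + 3·6^2 + 3·6 + 2|_6 = 776 ⇒ 775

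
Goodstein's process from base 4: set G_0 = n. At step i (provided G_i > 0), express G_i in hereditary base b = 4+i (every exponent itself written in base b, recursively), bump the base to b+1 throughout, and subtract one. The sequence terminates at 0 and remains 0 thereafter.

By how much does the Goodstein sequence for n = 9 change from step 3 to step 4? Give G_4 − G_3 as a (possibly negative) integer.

(0) 9|_4 = 2·4 + 1 ↦ 2·5 + 1|_5 = 11 ⇒ 10
(1) 10|_5 = 2·5 ↦ 2·6|_6 = 12 ⇒ 11
(2) 11|_6 = 6 + 5 ↦ 7 + 5|_7 = 12 ⇒ 11
(3) 11|_7 = 7 + 4 ↦ 8 + 4|_8 = 12 ⇒ 11

0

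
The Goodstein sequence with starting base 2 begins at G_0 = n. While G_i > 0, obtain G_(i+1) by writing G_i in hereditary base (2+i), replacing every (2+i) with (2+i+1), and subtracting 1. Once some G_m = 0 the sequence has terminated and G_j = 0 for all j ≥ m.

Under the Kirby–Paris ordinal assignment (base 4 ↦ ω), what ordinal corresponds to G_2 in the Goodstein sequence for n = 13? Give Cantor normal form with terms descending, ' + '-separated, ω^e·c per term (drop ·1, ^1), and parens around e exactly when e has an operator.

13 —HB2→ 2^(2 + 1) + 2^2 + 1 —bump→ 3^(3 + 1) + 3^3 + 1 = 109 —(−1)→ 108
108 —HB3→ 3^(3 + 1) + 3^3 —bump→ 4^(4 + 1) + 4^4 = 1280 —(−1)→ 1279
1279 —HB4→ 4^(4 + 1) + 3·4^3 + 3·4^2 + 3·4 + 3 —bump→ 5^(5 + 1) + 3·5^3 + 3·5^2 + 3·5 + 3 = 16093 —(−1)→ 16092

ω^(ω + 1) + ω^3·3 + ω^2·3 + ω·3 + 3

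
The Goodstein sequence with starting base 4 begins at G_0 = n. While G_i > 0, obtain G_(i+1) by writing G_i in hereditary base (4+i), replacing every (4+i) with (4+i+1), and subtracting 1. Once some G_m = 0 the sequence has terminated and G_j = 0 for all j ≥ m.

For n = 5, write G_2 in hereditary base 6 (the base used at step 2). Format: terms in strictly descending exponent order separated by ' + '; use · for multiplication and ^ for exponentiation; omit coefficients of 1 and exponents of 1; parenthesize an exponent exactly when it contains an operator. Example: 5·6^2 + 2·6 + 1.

5

i=0: 5 = 4 + 1 (b=4); 4→5: 5 + 1 = 6; 6−1 = 5
i=1: 5 = 5 (b=5); 5→6: 6 = 6; 6−1 = 5
i=2: 5 = 5 (b=6); 6→7: 5 = 5; 5−1 = 4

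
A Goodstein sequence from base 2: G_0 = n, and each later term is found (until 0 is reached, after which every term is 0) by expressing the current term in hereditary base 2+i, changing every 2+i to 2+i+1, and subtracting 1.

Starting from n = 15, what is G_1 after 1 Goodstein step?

111

15 —HB2→ 2^(2 + 1) + 2^2 + 2 + 1 —bump→ 3^(3 + 1) + 3^3 + 3 + 1 = 112 —(−1)→ 111
111 —HB3→ 3^(3 + 1) + 3^3 + 3 —bump→ 4^(4 + 1) + 4^4 + 4 = 1284 —(−1)→ 1283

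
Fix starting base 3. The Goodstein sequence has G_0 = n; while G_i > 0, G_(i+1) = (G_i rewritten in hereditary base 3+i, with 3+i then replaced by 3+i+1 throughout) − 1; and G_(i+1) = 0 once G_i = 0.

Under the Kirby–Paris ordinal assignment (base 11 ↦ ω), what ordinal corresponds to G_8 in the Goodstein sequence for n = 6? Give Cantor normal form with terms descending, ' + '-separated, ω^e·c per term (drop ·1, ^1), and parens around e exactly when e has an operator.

4

[0] 6 ≡ 2·3 (base 3). Lift 4: 8. −1: 7.
[1] 7 ≡ 4 + 3 (base 4). Lift 5: 8. −1: 7.
[2] 7 ≡ 5 + 2 (base 5). Lift 6: 8. −1: 7.
[3] 7 ≡ 6 + 1 (base 6). Lift 7: 8. −1: 7.
[4] 7 ≡ 7 (base 7). Lift 8: 8. −1: 7.
[5] 7 ≡ 7 (base 8). Lift 9: 7. −1: 6.
[6] 6 ≡ 6 (base 9). Lift 10: 6. −1: 5.
[7] 5 ≡ 5 (base 10). Lift 11: 5. −1: 4.
[8] 4 ≡ 4 (base 11). Lift 12: 4. −1: 3.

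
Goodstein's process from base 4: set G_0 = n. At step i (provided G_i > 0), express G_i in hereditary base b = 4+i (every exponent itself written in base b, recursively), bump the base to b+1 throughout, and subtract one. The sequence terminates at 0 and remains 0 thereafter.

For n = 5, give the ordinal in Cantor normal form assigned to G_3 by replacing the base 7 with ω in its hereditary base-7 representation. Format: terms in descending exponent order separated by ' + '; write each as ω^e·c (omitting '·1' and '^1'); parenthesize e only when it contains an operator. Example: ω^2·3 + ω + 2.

base 4: 5 = 4 + 1; at 5: 5 + 1 = 6; next = 5
base 5: 5 = 5; at 6: 6 = 6; next = 5
base 6: 5 = 5; at 7: 5 = 5; next = 4

4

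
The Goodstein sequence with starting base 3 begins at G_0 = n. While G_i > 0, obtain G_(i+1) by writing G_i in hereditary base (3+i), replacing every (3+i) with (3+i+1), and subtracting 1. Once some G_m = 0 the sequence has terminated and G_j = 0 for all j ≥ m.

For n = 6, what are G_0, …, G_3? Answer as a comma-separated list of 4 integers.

6, 7, 7, 7

i=0: 6 = 2·3 (b=3); 3→4: 2·4 = 8; 8−1 = 7
i=1: 7 = 4 + 3 (b=4); 4→5: 5 + 3 = 8; 8−1 = 7
i=2: 7 = 5 + 2 (b=5); 5→6: 6 + 2 = 8; 8−1 = 7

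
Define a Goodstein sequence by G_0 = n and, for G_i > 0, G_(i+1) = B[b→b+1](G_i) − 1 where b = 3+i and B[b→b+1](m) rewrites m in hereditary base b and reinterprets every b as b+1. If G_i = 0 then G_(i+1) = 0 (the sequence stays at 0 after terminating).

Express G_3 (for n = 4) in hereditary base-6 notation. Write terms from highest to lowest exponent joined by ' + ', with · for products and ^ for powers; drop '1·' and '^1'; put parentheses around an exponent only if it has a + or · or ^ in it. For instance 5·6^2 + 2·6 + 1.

3

(0) 4|_3 = 3 + 1 ↦ 4 + 1|_4 = 5 ⇒ 4
(1) 4|_4 = 4 ↦ 5|_5 = 5 ⇒ 4
(2) 4|_5 = 4 ↦ 4|_6 = 4 ⇒ 3
(3) 3|_6 = 3 ↦ 3|_7 = 3 ⇒ 2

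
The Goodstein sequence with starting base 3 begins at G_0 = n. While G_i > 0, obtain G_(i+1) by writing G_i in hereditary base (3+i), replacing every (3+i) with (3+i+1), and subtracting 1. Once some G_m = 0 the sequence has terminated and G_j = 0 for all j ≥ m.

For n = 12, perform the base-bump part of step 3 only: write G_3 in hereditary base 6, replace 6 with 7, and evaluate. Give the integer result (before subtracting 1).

50

step 0: 12 = 3^2 + 3; sub 4 for 3: 4^2 + 4; = 20; G_1 = 20−1 = 19
step 1: 19 = 4^2 + 3; sub 5 for 4: 5^2 + 3; = 28; G_2 = 28−1 = 27
step 2: 27 = 5^2 + 2; sub 6 for 5: 6^2 + 2; = 38; G_3 = 38−1 = 37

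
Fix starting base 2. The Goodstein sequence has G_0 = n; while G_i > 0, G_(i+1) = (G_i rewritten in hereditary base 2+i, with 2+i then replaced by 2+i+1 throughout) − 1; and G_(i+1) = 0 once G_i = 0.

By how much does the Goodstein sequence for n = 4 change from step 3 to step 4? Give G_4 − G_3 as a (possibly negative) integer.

23

i=0: 4 = 2^2 (b=2); 2→3: 3^3 = 27; 27−1 = 26
i=1: 26 = 2·3^2 + 2·3 + 2 (b=3); 3→4: 2·4^2 + 2·4 + 2 = 42; 42−1 = 41
i=2: 41 = 2·4^2 + 2·4 + 1 (b=4); 4→5: 2·5^2 + 2·5 + 1 = 61; 61−1 = 60
i=3: 60 = 2·5^2 + 2·5 (b=5); 5→6: 2·6^2 + 2·6 = 84; 84−1 = 83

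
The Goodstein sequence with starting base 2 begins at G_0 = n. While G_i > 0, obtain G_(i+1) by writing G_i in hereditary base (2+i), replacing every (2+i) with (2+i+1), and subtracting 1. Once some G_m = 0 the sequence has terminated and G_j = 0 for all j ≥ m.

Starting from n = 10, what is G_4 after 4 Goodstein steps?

279935

G_0 = 10. HB_2(10) = 2^(2 + 1) + 2. Bump = 84. G_1 = 83.
G_1 = 83. HB_3(83) = 3^(3 + 1) + 2. Bump = 1026. G_2 = 1025.
G_2 = 1025. HB_4(1025) = 4^(4 + 1) + 1. Bump = 15626. G_3 = 15625.
G_3 = 15625. HB_5(15625) = 5^(5 + 1). Bump = 279936. G_4 = 279935.
G_4 = 279935. HB_6(279935) = 5·6^6 + 5·6^5 + 5·6^4 + 5·6^3 + 5·6^2 + 5·6 + 5. Bump = 4215755. G_5 = 4215754.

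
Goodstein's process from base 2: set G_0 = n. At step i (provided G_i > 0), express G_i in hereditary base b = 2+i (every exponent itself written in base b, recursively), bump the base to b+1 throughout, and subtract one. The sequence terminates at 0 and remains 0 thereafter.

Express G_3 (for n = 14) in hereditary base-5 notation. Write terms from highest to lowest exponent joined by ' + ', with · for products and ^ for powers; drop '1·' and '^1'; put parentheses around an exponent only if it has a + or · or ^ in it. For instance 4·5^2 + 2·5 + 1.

G_0=14  [base 2] 2^(2 + 1) + 2^2 + 2  →[2↦3]→  3^(3 + 1) + 3^3 + 3 = 111  −1 ⇒ G_1=110
G_1=110  [base 3] 3^(3 + 1) + 3^3 + 2  →[3↦4]→  4^(4 + 1) + 4^4 + 2 = 1282  −1 ⇒ G_2=1281
G_2=1281  [base 4] 4^(4 + 1) + 4^4 + 1  →[4↦5]→  5^(5 + 1) + 5^5 + 1 = 18751  −1 ⇒ G_3=18750

5^(5 + 1) + 5^5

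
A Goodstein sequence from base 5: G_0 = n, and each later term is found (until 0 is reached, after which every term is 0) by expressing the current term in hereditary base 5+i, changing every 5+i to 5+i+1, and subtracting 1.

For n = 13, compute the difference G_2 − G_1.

G_0 = 13. HB_5(13) = 2·5 + 3. Bump = 15. G_1 = 14.
G_1 = 14. HB_6(14) = 2·6 + 2. Bump = 16. G_2 = 15.

1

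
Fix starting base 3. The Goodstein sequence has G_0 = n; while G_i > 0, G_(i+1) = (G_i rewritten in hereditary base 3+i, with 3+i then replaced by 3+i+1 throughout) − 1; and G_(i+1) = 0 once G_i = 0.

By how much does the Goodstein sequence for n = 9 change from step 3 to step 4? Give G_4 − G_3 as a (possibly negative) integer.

step 0: 9 = 3^2; sub 4 for 3: 4^2; = 16; G_1 = 16−1 = 15
step 1: 15 = 3·4 + 3; sub 5 for 4: 3·5 + 3; = 18; G_2 = 18−1 = 17
step 2: 17 = 3·5 + 2; sub 6 for 5: 3·6 + 2; = 20; G_3 = 20−1 = 19
step 3: 19 = 3·6 + 1; sub 7 for 6: 3·7 + 1; = 22; G_4 = 22−1 = 21

2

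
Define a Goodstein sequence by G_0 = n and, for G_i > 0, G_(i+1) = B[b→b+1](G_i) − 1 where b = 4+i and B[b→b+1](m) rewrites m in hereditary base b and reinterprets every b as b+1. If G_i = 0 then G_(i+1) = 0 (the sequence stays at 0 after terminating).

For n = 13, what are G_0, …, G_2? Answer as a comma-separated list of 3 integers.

step 0: 13 = 3·4 + 1; sub 5 for 4: 3·5 + 1; = 16; G_1 = 16−1 = 15
step 1: 15 = 3·5; sub 6 for 5: 3·6; = 18; G_2 = 18−1 = 17

13, 15, 17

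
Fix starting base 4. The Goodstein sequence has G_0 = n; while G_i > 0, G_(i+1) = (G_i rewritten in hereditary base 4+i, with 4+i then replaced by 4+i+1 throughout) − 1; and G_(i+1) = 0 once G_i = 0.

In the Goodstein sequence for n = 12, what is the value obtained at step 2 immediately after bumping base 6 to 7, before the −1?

17

i=0: 12 = 3·4 (b=4); 4→5: 3·5 = 15; 15−1 = 14
i=1: 14 = 2·5 + 4 (b=5); 5→6: 2·6 + 4 = 16; 16−1 = 15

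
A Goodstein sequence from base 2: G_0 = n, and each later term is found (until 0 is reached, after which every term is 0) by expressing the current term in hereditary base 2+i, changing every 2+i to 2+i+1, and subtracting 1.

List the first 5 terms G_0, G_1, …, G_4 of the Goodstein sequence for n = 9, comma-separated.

9, 81, 1023, 9842, 140743

base 2: 9 = 2^(2 + 1) + 1; at 3: 3^(3 + 1) + 1 = 82; next = 81
base 3: 81 = 3^(3 + 1); at 4: 4^(4 + 1) = 1024; next = 1023
base 4: 1023 = 3·4^4 + 3·4^3 + 3·4^2 + 3·4 + 3; at 5: 3·5^5 + 3·5^3 + 3·5^2 + 3·5 + 3 = 9843; next = 9842
base 5: 9842 = 3·5^5 + 3·5^3 + 3·5^2 + 3·5 + 2; at 6: 3·6^6 + 3·6^3 + 3·6^2 + 3·6 + 2 = 140744; next = 140743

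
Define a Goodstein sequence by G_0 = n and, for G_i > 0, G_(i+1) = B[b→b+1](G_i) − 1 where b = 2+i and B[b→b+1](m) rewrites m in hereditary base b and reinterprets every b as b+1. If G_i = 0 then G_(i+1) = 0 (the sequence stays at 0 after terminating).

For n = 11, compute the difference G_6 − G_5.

128452926

step 0: 11 = 2^(2 + 1) + 2 + 1; sub 3 for 2: 3^(3 + 1) + 3 + 1; = 85; G_1 = 85−1 = 84
step 1: 84 = 3^(3 + 1) + 3; sub 4 for 3: 4^(4 + 1) + 4; = 1028; G_2 = 1028−1 = 1027
step 2: 1027 = 4^(4 + 1) + 3; sub 5 for 4: 5^(5 + 1) + 3; = 15628; G_3 = 15628−1 = 15627
step 3: 15627 = 5^(5 + 1) + 2; sub 6 for 5: 6^(6 + 1) + 2; = 279938; G_4 = 279938−1 = 279937
step 4: 279937 = 6^(6 + 1) + 1; sub 7 for 6: 7^(7 + 1) + 1; = 5764802; G_5 = 5764802−1 = 5764801
step 5: 5764801 = 7^(7 + 1); sub 8 for 7: 8^(8 + 1); = 134217728; G_6 = 134217728−1 = 134217727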